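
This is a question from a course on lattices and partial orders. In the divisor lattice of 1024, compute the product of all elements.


Divisors of 1024: [1, 2, 4, 8, 16, 32, 64, 128, 256, 512, 1024]
Product = n^(d(n)/2) = 1024^(11/2)
Product = 36028797018963968


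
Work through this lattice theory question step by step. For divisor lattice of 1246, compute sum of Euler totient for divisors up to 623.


Divisors of 1246 up to 623: [1, 2, 7, 14, 89, 178, 623]
phi values: [1, 1, 6, 6, 88, 88, 528]
Sum = 718


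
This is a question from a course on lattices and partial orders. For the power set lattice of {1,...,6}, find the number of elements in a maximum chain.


A chain is a totally ordered subset; we count the number of elements in a maximum chain.
Compute, for each element x, the size of the longest chain ending at x:
  {}: 1
  {1}: 2
  {2}: 2
  {3}: 2
  {4}: 2
  {5}: 2
  ...
A maximum chain: {} < {1} < {1,2} < {1,2,3} < {1,2,3,4} < {1,2,3,4,5} < {1,2,3,4,5,6}
Number of elements in the longest chain: 7


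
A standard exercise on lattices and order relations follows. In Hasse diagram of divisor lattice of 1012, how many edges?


A cover relation a -< b holds when a < b with no c strictly between.
Cover relations:
  1 -< 2
  1 -< 11
  1 -< 23
  2 -< 4
  2 -< 22
  2 -< 46
  4 -< 44
  4 -< 92
  ...12 more
Total: 20


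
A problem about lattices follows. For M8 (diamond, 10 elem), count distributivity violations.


Distributive law: a ^ (b v c) = (a ^ b) v (a ^ c).
Check all 10^3 = 1000 ordered triples (a,b,c).
  e.g. a=a1, b=a2, c=a3: lhs=a1 != rhs=0
  e.g. a=a1, b=a2, c=a4: lhs=a1 != rhs=0
Total violating triples: 336


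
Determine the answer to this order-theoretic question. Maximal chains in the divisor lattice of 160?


A maximal chain goes from the minimum element to a maximal element via cover relations.
Counting all min-to-max paths in the cover graph.
Total maximal chains: 6


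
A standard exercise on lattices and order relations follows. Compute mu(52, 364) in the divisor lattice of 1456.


In a divisor lattice, mu(a,b) = mu(b/a) where mu is the classical Mobius function.
b/a = 364/52 = 7
Prime factorization of 7: primes [7]
7 is squarefree with 1 prime factor(s), so mu(7) = (-1)^1 = -1


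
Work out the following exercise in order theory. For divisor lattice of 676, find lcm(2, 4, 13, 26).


In a divisor lattice, join = lcm (least common multiple).
Compute lcm iteratively: start with first element, then lcm(current, next).
Elements: [2, 4, 13, 26]
lcm(2,4) = 4
lcm(4,13) = 52
lcm(52,26) = 52
Final lcm = 52


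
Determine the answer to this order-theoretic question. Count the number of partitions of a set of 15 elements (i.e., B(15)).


B(n) = number of set partitions of an n-element set.
B(n) satisfies the recurrence: B(n+1) = sum_k C(n,k)*B(k).
B(15) = 1382958545


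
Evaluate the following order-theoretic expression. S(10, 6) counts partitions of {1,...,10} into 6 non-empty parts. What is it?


S(n,k) = k*S(n-1,k) + S(n-1,k-1).
S(9,6) = 2646, S(9,5) = 6951
S(10,6) = 6*2646 + 6951 = 15876 + 6951
S(10,6) = 22827


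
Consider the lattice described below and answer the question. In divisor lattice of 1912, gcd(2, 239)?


Meet=gcd.
gcd(2,239)=1


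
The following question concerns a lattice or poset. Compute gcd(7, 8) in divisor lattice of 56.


In a divisor lattice, meet = gcd (greatest common divisor).
By Euclidean algorithm or factoring: gcd(7,8) = 1


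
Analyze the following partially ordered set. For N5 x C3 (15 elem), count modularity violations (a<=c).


Modular law: if a <= c then a v (b ^ c) = (a v b) ^ c.
Check all triples (a,b,c) with a <= c among 15 elements.
  e.g. a=(a,0), b=(c,0), c=(b,0): lhs=(a,0) != rhs=(b,0)
  e.g. a=(a,0), b=(c,1), c=(b,0): lhs=(a,0) != rhs=(b,0)
Total violating triples: 18


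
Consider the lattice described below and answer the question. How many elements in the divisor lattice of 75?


Divisors of 75: [1, 3, 5, 15, 25, 75]
Count: 6


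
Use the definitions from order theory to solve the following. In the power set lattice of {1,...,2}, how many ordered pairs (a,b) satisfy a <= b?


The order relation is {(a,b) : a <= b}, reflexive so it includes (a,a).
Examples: ({},{}), ({},{1,2}), ({},{1}), ({},{2}), ({1,2},{1,2}), ...
Total ordered pairs: 9


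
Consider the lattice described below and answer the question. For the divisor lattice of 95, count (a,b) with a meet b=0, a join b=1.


Complement pair (a,b): a meet b = bottom, a join b = top.
Here: gcd(a,b)=1 and lcm(a,b)=95, i.e. a*b=95 with a,b coprime.
Pairs found: (1,95), (5,19), (19,5), (95,1)
Total ordered pairs: 4


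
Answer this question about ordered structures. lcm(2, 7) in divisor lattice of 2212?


Join=lcm.
gcd(2,7)=1
lcm=14


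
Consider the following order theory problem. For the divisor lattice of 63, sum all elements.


sigma(n) = sum of divisors.
Divisors of 63: [1, 3, 7, 9, 21, 63]
Sum = 104


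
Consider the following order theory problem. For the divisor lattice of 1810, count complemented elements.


An element a is complemented if some b has a meet b = bottom, a join b = top.
a is complemented iff gcd(a, n/a)=1, i.e. a is a unitary divisor of 1810.
Complemented elements: 1, 2, 5, 10, 181, 362, ... (2 more)
Count: 8


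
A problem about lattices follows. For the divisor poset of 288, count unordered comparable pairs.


A comparable pair {a,b} has a < b or b < a in the order.
Count unordered pairs where one element is strictly below the other.
Examples: {1,2}, {1,3}, {1,4}, {1,6}, ...
Total comparable pairs: 108


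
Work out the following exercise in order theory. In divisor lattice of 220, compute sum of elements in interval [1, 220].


Interval [1,220] in divisors of 220: [1, 2, 4, 5, 10, 11, 20, 22, 44, 55, 110, 220]
Sum = 504


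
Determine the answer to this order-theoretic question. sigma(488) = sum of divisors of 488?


sigma(n) = sum of divisors.
Divisors of 488: [1, 2, 4, 8, 61, 122, 244, 488]
Sum = 930


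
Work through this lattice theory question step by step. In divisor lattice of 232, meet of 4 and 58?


In a divisor lattice, meet = gcd (greatest common divisor).
By Euclidean algorithm or factoring: gcd(4,58) = 2


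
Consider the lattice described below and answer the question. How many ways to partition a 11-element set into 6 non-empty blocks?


S(n,k) = k*S(n-1,k) + S(n-1,k-1).
S(10,6) = 22827, S(10,5) = 42525
S(11,6) = 6*22827 + 42525 = 136962 + 42525
S(11,6) = 179487


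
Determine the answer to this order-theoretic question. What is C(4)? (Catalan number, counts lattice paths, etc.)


C(n) = C(2n, n) / (n+1).
C(8, 4) = 70
C(4) = 70 / 5 = 14


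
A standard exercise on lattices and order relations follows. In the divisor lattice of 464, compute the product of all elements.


Divisors of 464: [1, 2, 4, 8, 16, 29, 58, 116, 232, 464]
Product = n^(d(n)/2) = 464^(10/2)
Product = 21507498573824


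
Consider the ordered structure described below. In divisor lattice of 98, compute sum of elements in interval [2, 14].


Interval [2,14] in divisors of 98: [2, 14]
Sum = 16


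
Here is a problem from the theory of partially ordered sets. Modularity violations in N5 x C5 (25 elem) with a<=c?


Modular law: if a <= c then a v (b ^ c) = (a v b) ^ c.
Check all triples (a,b,c) with a <= c among 25 elements.
  e.g. a=(a,0), b=(c,0), c=(b,0): lhs=(a,0) != rhs=(b,0)
  e.g. a=(a,0), b=(c,1), c=(b,0): lhs=(a,0) != rhs=(b,0)
Total violating triples: 75


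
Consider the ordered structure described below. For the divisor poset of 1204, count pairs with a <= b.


The order relation is {(a,b) : a <= b}, reflexive so it includes (a,a).
Examples: (1,1), (1,1204), (1,14), (1,172), (1,2), ...
Total ordered pairs: 54


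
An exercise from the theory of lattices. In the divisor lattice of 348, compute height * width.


Height = length of longest chain minus 1; width = size of largest antichain.
A maximum chain: 1 | 29 | 87 | 174 | 348  (height 4).
A maximum antichain: {4, 6, 58, 87}  (width 4).
Product = 4 * 4 = 16


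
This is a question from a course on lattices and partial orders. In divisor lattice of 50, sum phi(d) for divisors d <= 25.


Divisors of 50 up to 25: [1, 2, 5, 10, 25]
phi values: [1, 1, 4, 4, 20]
Sum = 30


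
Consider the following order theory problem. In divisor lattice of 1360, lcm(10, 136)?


Join=lcm.
gcd(10,136)=2
lcm=680


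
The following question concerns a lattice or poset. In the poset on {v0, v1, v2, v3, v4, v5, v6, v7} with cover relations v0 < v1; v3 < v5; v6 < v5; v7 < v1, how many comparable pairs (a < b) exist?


A comparable pair {a,b} has a < b or b < a in the order.
Count unordered pairs where one element is strictly below the other.
Examples: {v0,v1}, {v1,v7}, {v3,v5}, {v5,v6}
Total comparable pairs: 4


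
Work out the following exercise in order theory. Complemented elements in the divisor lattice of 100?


An element a is complemented if some b has a meet b = bottom, a join b = top.
a is complemented iff gcd(a, n/a)=1, i.e. a is a unitary divisor of 100.
Complemented elements: 1, 4, 25, 100
Count: 4


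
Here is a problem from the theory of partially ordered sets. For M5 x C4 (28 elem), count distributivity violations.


Distributive law: a ^ (b v c) = (a ^ b) v (a ^ c).
Check all 28^3 = 21952 ordered triples (a,b,c).
  e.g. a=(a1,0), b=(a2,0), c=(a3,0): lhs=(a1,0) != rhs=(0,0)
  e.g. a=(a1,0), b=(a2,0), c=(a3,1): lhs=(a1,0) != rhs=(0,0)
Total violating triples: 3840


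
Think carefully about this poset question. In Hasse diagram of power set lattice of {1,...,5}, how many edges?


A cover relation a -< b holds when a < b with no c strictly between.
Cover relations:
  {} -< {1}
  {} -< {2}
  {} -< {3}
  {} -< {4}
  {} -< {5}
  {1} -< {1,2}
  {1} -< {1,3}
  {1} -< {1,4}
  ...72 more
Total: 80


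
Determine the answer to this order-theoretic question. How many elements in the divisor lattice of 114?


Divisors of 114: [1, 2, 3, 6, 19, 38, 57, 114]
Count: 8


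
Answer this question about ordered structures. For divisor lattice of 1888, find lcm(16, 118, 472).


In a divisor lattice, join = lcm (least common multiple).
Compute lcm iteratively: start with first element, then lcm(current, next).
Elements: [16, 118, 472]
lcm(16,118) = 944
lcm(944,472) = 944
Final lcm = 944


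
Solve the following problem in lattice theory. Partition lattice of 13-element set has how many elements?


B(n) = number of set partitions of an n-element set.
B(n) satisfies the recurrence: B(n+1) = sum_k C(n,k)*B(k).
B(13) = 27644437


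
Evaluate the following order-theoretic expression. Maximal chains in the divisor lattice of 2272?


A maximal chain goes from the minimum element to a maximal element via cover relations.
Counting all min-to-max paths in the cover graph.
Total maximal chains: 6


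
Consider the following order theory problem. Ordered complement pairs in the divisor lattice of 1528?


Complement pair (a,b): a meet b = bottom, a join b = top.
Here: gcd(a,b)=1 and lcm(a,b)=1528, i.e. a*b=1528 with a,b coprime.
Pairs found: (1,1528), (8,191), (191,8), (1528,1)
Total ordered pairs: 4


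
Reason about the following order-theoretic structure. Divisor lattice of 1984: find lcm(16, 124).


In a divisor lattice, join = lcm (least common multiple).
gcd(16,124) = 4
lcm(16,124) = 16*124/gcd = 1984/4 = 496


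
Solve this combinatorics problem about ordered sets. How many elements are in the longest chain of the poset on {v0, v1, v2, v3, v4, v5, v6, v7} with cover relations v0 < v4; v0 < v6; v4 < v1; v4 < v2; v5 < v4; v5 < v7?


A chain is a totally ordered subset; we count the number of elements in a maximum chain.
Compute, for each element x, the size of the longest chain ending at x:
  v0: 1
  v3: 1
  v5: 1
  v6: 2
  v7: 2
  v4: 2
  ...
A maximum chain: v0 < v4 < v1
Number of elements in the longest chain: 3


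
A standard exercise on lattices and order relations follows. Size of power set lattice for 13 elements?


Power set = 2^n.
2^13 = 8192


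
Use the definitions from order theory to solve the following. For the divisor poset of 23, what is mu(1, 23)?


In a divisor lattice, mu(a,b) = mu(b/a) where mu is the classical Mobius function.
b/a = 23/1 = 23
Prime factorization of 23: primes [23]
23 is squarefree with 1 prime factor(s), so mu(23) = (-1)^1 = -1


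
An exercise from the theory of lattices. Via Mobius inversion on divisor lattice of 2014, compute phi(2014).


phi(n) = n * prod_{p|n} (1 - 1/p).
Prime divisors of 2014: [2, 19, 53]
phi(2014) = 2014 * (1 - 1/2) * (1 - 1/19) * (1 - 1/53)
phi(2014) = 936


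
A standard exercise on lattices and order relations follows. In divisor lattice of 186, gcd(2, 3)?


Meet=gcd.
gcd(2,3)=1


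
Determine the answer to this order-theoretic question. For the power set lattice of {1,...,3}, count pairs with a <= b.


The order relation is {(a,b) : a <= b}, reflexive so it includes (a,a).
Examples: ({},{}), ({},{1,2}), ({},{1,2,3}), ({},{1,3}), ({},{1}), ...
Total ordered pairs: 27


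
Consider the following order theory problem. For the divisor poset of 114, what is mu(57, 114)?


In a divisor lattice, mu(a,b) = mu(b/a) where mu is the classical Mobius function.
b/a = 114/57 = 2
Prime factorization of 2: primes [2]
2 is squarefree with 1 prime factor(s), so mu(2) = (-1)^1 = -1


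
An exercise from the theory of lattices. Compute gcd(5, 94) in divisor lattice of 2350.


In a divisor lattice, meet = gcd (greatest common divisor).
By Euclidean algorithm or factoring: gcd(5,94) = 1


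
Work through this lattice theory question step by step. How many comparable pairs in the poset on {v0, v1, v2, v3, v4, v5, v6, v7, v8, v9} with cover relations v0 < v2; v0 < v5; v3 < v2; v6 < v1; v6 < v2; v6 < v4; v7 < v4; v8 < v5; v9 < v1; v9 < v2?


A comparable pair {a,b} has a < b or b < a in the order.
Count unordered pairs where one element is strictly below the other.
Examples: {v0,v2}, {v0,v5}, {v1,v6}, {v1,v9}, ...
Total comparable pairs: 10


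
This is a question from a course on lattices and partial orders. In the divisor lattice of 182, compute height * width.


Height = length of longest chain minus 1; width = size of largest antichain.
A maximum chain: 1 | 13 | 91 | 182  (height 3).
A maximum antichain: {2, 7, 13}  (width 3).
Product = 3 * 3 = 9


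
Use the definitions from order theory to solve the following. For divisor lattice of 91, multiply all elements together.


Divisors of 91: [1, 7, 13, 91]
Product = n^(d(n)/2) = 91^(4/2)
Product = 8281


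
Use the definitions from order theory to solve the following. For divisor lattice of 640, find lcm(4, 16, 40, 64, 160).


In a divisor lattice, join = lcm (least common multiple).
Compute lcm iteratively: start with first element, then lcm(current, next).
Elements: [4, 16, 40, 64, 160]
lcm(4,16) = 16
lcm(16,40) = 80
lcm(80,64) = 320
lcm(320,160) = 320
Final lcm = 320


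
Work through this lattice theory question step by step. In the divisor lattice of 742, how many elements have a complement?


An element a is complemented if some b has a meet b = bottom, a join b = top.
a is complemented iff gcd(a, n/a)=1, i.e. a is a unitary divisor of 742.
Complemented elements: 1, 2, 7, 14, 53, 106, ... (2 more)
Count: 8


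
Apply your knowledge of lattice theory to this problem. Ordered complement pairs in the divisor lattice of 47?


Complement pair (a,b): a meet b = bottom, a join b = top.
Here: gcd(a,b)=1 and lcm(a,b)=47, i.e. a*b=47 with a,b coprime.
Pairs found: (1,47), (47,1)
Total ordered pairs: 2


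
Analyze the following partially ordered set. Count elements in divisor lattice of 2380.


Divisors of 2380: [1, 2, 4, 5, 7, 10, 14, 17, 20, 28, 34, 35, 68, 70, 85, 119, 140, 170, 238, 340, 476, 595, 1190, 2380]
Count: 24


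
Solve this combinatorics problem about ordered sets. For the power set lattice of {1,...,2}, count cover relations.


A cover relation a -< b holds when a < b with no c strictly between.
Cover relations:
  {} -< {1}
  {} -< {2}
  {1} -< {1,2}
  {2} -< {1,2}
Total: 4


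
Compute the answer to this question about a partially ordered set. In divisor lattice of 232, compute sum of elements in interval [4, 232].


Interval [4,232] in divisors of 232: [4, 8, 116, 232]
Sum = 360


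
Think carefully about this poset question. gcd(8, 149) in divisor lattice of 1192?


Meet=gcd.
gcd(8,149)=1


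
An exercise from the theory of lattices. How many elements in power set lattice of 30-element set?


Power set = 2^n.
2^30 = 1073741824


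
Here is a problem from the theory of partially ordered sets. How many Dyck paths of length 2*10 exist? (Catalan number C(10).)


C(n) = C(2n, n) / (n+1).
C(20, 10) = 184756
C(10) = 184756 / 11 = 16796


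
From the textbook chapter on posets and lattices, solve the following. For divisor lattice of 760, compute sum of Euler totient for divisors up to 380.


Divisors of 760 up to 380: [1, 2, 4, 5, 8, 10, 19, 20, 38, 40, 76, 95, 152, 190, 380]
phi values: [1, 1, 2, 4, 4, 4, 18, 8, 18, 16, 36, 72, 72, 72, 144]
Sum = 472


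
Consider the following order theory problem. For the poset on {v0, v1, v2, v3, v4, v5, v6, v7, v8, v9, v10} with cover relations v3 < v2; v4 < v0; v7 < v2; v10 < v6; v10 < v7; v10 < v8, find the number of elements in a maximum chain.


A chain is a totally ordered subset; we count the number of elements in a maximum chain.
Compute, for each element x, the size of the longest chain ending at x:
  v1: 1
  v3: 1
  v4: 1
  v5: 1
  v9: 1
  v10: 1
  ...
A maximum chain: v10 < v7 < v2
Number of elements in the longest chain: 3


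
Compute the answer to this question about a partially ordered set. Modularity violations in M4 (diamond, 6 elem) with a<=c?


Modular law: if a <= c then a v (b ^ c) = (a v b) ^ c.
Check all triples (a,b,c) with a <= c among 6 elements.
This lattice is modular (diamonds M_m and their chain-products are modular).
Total violating triples: 0


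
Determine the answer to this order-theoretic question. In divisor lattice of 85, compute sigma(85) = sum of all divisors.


sigma(n) = sum of divisors.
Divisors of 85: [1, 5, 17, 85]
Sum = 108


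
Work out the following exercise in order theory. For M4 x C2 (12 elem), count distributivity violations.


Distributive law: a ^ (b v c) = (a ^ b) v (a ^ c).
Check all 12^3 = 1728 ordered triples (a,b,c).
  e.g. a=(a1,0), b=(a2,0), c=(a3,0): lhs=(a1,0) != rhs=(0,0)
  e.g. a=(a1,0), b=(a2,0), c=(a3,1): lhs=(a1,0) != rhs=(0,0)
Total violating triples: 192


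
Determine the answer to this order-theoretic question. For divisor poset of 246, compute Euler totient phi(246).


phi(n) = n * prod_{p|n} (1 - 1/p).
Prime divisors of 246: [2, 3, 41]
phi(246) = 246 * (1 - 1/2) * (1 - 1/3) * (1 - 1/41)
phi(246) = 80


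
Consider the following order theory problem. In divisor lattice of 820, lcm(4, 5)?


Join=lcm.
gcd(4,5)=1
lcm=20


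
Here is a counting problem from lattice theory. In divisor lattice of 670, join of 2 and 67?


In a divisor lattice, join = lcm (least common multiple).
gcd(2,67) = 1
lcm(2,67) = 2*67/gcd = 134/1 = 134


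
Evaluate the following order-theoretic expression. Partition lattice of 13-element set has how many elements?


B(n) = number of set partitions of an n-element set.
B(n) satisfies the recurrence: B(n+1) = sum_k C(n,k)*B(k).
B(13) = 27644437


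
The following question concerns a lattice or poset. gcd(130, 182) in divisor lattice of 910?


Meet=gcd.
gcd(130,182)=26


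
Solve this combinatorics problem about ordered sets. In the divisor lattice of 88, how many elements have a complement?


An element a is complemented if some b has a meet b = bottom, a join b = top.
a is complemented iff gcd(a, n/a)=1, i.e. a is a unitary divisor of 88.
Complemented elements: 1, 8, 11, 88
Count: 4


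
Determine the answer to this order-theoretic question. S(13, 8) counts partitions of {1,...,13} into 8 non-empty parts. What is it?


S(n,k) = k*S(n-1,k) + S(n-1,k-1).
S(12,8) = 159027, S(12,7) = 627396
S(13,8) = 8*159027 + 627396 = 1272216 + 627396
S(13,8) = 1899612


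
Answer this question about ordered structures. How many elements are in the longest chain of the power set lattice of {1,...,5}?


A chain is a totally ordered subset; we count the number of elements in a maximum chain.
Compute, for each element x, the size of the longest chain ending at x:
  {}: 1
  {1}: 2
  {2}: 2
  {3}: 2
  {4}: 2
  {5}: 2
  ...
A maximum chain: {} < {1} < {1,2} < {1,2,3} < {1,2,3,4} < {1,2,3,4,5}
Number of elements in the longest chain: 6


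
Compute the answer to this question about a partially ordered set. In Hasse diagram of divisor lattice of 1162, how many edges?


A cover relation a -< b holds when a < b with no c strictly between.
Cover relations:
  1 -< 2
  1 -< 7
  1 -< 83
  2 -< 14
  2 -< 166
  7 -< 14
  7 -< 581
  14 -< 1162
  ...4 more
Total: 12


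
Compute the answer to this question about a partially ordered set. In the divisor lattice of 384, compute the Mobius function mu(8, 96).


In a divisor lattice, mu(a,b) = mu(b/a) where mu is the classical Mobius function.
b/a = 96/8 = 12
Prime factorization of 12: primes [2, 3]
12 is not squarefree, so mu(12) = 0


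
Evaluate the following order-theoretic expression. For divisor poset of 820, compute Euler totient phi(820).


phi(n) = n * prod_{p|n} (1 - 1/p).
Prime divisors of 820: [2, 5, 41]
phi(820) = 820 * (1 - 1/2) * (1 - 1/5) * (1 - 1/41)
phi(820) = 320


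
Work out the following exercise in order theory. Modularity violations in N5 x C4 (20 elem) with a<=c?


Modular law: if a <= c then a v (b ^ c) = (a v b) ^ c.
Check all triples (a,b,c) with a <= c among 20 elements.
  e.g. a=(a,0), b=(c,0), c=(b,0): lhs=(a,0) != rhs=(b,0)
  e.g. a=(a,0), b=(c,1), c=(b,0): lhs=(a,0) != rhs=(b,0)
Total violating triples: 40


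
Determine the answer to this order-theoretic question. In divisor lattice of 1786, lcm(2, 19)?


Join=lcm.
gcd(2,19)=1
lcm=38


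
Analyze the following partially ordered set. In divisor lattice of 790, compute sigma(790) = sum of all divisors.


sigma(n) = sum of divisors.
Divisors of 790: [1, 2, 5, 10, 79, 158, 395, 790]
Sum = 1440


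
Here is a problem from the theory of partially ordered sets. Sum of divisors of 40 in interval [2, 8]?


Interval [2,8] in divisors of 40: [2, 4, 8]
Sum = 14


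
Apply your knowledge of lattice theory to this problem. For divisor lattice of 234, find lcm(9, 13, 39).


In a divisor lattice, join = lcm (least common multiple).
Compute lcm iteratively: start with first element, then lcm(current, next).
Elements: [9, 13, 39]
lcm(9,13) = 117
lcm(117,39) = 117
Final lcm = 117


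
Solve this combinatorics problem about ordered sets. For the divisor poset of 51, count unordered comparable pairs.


A comparable pair {a,b} has a < b or b < a in the order.
Count unordered pairs where one element is strictly below the other.
Examples: {1,3}, {1,17}, {1,51}, {3,51}, ...
Total comparable pairs: 5


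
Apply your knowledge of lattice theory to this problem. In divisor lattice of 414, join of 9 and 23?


In a divisor lattice, join = lcm (least common multiple).
gcd(9,23) = 1
lcm(9,23) = 9*23/gcd = 207/1 = 207


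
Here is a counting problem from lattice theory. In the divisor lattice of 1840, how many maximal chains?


A maximal chain goes from the minimum element to a maximal element via cover relations.
Counting all min-to-max paths in the cover graph.
Total maximal chains: 30


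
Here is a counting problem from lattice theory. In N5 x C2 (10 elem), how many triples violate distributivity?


Distributive law: a ^ (b v c) = (a ^ b) v (a ^ c).
Check all 10^3 = 1000 ordered triples (a,b,c).
  e.g. a=(b,0), b=(a,0), c=(c,0): lhs=(b,0) != rhs=(a,0)
  e.g. a=(b,0), b=(a,0), c=(c,1): lhs=(b,0) != rhs=(a,0)
Total violating triples: 16


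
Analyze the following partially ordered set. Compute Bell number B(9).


B(n) = number of set partitions of an n-element set.
B(n) satisfies the recurrence: B(n+1) = sum_k C(n,k)*B(k).
B(9) = 21147


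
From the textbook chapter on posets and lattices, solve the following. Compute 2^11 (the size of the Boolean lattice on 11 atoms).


Power set = 2^n.
2^11 = 2048


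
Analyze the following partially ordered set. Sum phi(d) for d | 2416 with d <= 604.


Divisors of 2416 up to 604: [1, 2, 4, 8, 16, 151, 302, 604]
phi values: [1, 1, 2, 4, 8, 150, 150, 300]
Sum = 616


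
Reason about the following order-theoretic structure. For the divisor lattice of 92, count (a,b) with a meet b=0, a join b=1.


Complement pair (a,b): a meet b = bottom, a join b = top.
Here: gcd(a,b)=1 and lcm(a,b)=92, i.e. a*b=92 with a,b coprime.
Pairs found: (1,92), (4,23), (23,4), (92,1)
Total ordered pairs: 4


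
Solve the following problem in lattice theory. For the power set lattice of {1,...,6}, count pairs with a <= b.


The order relation is {(a,b) : a <= b}, reflexive so it includes (a,a).
Examples: ({},{}), ({},{1,2}), ({},{1,2,3}), ({},{1,2,3,4}), ({},{1,2,3,4,5}), ...
Total ordered pairs: 729


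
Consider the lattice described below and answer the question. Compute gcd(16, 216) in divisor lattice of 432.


In a divisor lattice, meet = gcd (greatest common divisor).
By Euclidean algorithm or factoring: gcd(16,216) = 8


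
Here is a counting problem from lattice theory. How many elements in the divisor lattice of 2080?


Divisors of 2080: [1, 2, 4, 5, 8, 10, 13, 16, 20, 26, 32, 40, 52, 65, 80, 104, 130, 160, 208, 260, 416, 520, 1040, 2080]
Count: 24


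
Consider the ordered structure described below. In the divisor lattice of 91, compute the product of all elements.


Divisors of 91: [1, 7, 13, 91]
Product = n^(d(n)/2) = 91^(4/2)
Product = 8281


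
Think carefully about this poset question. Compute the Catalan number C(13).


C(n) = C(2n, n) / (n+1).
C(26, 13) = 10400600
C(13) = 10400600 / 14 = 742900


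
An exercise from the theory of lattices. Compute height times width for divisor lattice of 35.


Height = length of longest chain minus 1; width = size of largest antichain.
A maximum chain: 1 | 7 | 35  (height 2).
A maximum antichain: {5, 7}  (width 2).
Product = 2 * 2 = 4


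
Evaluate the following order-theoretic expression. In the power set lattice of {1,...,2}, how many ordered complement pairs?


Complement pair (a,b): a meet b = bottom, a join b = top.
Here: A intersect B = {} and A union B = {1,...,2}.
Pairs found: ({},{1,2}), ({1},{2}), ({2},{1}), ({1,2},{})
Total ordered pairs: 4


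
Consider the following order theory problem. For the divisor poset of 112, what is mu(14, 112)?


In a divisor lattice, mu(a,b) = mu(b/a) where mu is the classical Mobius function.
b/a = 112/14 = 8
Prime factorization of 8: primes [2]
8 is not squarefree, so mu(8) = 0


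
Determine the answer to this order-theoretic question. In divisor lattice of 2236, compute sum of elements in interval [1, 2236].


Interval [1,2236] in divisors of 2236: [1, 2, 4, 13, 26, 43, 52, 86, 172, 559, 1118, 2236]
Sum = 4312


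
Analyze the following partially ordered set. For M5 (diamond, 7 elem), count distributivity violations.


Distributive law: a ^ (b v c) = (a ^ b) v (a ^ c).
Check all 7^3 = 343 ordered triples (a,b,c).
  e.g. a=a1, b=a2, c=a3: lhs=a1 != rhs=0
  e.g. a=a1, b=a2, c=a4: lhs=a1 != rhs=0
Total violating triples: 60


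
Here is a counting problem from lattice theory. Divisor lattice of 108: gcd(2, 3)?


Meet=gcd.
gcd(2,3)=1


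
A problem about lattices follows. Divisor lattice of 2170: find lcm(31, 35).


In a divisor lattice, join = lcm (least common multiple).
gcd(31,35) = 1
lcm(31,35) = 31*35/gcd = 1085/1 = 1085


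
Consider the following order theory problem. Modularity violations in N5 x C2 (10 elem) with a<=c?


Modular law: if a <= c then a v (b ^ c) = (a v b) ^ c.
Check all triples (a,b,c) with a <= c among 10 elements.
  e.g. a=(a,0), b=(c,0), c=(b,0): lhs=(a,0) != rhs=(b,0)
  e.g. a=(a,0), b=(c,1), c=(b,0): lhs=(a,0) != rhs=(b,0)
Total violating triples: 6


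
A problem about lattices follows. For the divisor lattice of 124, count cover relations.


A cover relation a -< b holds when a < b with no c strictly between.
Cover relations:
  1 -< 2
  1 -< 31
  2 -< 4
  2 -< 62
  4 -< 124
  31 -< 62
  62 -< 124
Total: 7


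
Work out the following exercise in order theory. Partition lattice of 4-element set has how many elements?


B(n) = number of set partitions of an n-element set.
B(n) satisfies the recurrence: B(n+1) = sum_k C(n,k)*B(k).
B(4) = 15


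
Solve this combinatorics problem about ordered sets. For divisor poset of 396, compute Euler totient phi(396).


phi(n) = n * prod_{p|n} (1 - 1/p).
Prime divisors of 396: [2, 3, 11]
phi(396) = 396 * (1 - 1/2) * (1 - 1/3) * (1 - 1/11)
phi(396) = 120


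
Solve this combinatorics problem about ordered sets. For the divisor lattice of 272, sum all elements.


sigma(n) = sum of divisors.
Divisors of 272: [1, 2, 4, 8, 16, 17, 34, 68, 136, 272]
Sum = 558


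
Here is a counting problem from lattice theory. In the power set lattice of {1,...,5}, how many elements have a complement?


An element a is complemented if some b has a meet b = bottom, a join b = top.
every subset A has complement S\A, so all elements are complemented.
Complemented elements: {}, {1}, {2}, {3}, {4}, {5}, ... (26 more)
Count: 32


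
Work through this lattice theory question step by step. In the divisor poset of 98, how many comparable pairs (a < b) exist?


A comparable pair {a,b} has a < b or b < a in the order.
Count unordered pairs where one element is strictly below the other.
Examples: {1,2}, {1,7}, {1,14}, {1,49}, ...
Total comparable pairs: 12


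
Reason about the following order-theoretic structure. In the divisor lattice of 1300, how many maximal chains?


A maximal chain goes from the minimum element to a maximal element via cover relations.
Counting all min-to-max paths in the cover graph.
Total maximal chains: 30


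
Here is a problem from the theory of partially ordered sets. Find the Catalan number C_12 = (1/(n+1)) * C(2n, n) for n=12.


C(n) = C(2n, n) / (n+1).
C(24, 12) = 2704156
C(12) = 2704156 / 13 = 208012


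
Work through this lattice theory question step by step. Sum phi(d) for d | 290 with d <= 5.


Divisors of 290 up to 5: [1, 2, 5]
phi values: [1, 1, 4]
Sum = 6


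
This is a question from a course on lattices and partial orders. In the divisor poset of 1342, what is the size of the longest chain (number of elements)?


A chain is a totally ordered subset; we count the number of elements in a maximum chain.
Compute, for each element x, the size of the longest chain ending at x:
  1: 1
  2: 2
  11: 2
  61: 2
  22: 3
  122: 3
  ...
A maximum chain: 1 < 2 < 22 < 1342
Number of elements in the longest chain: 4


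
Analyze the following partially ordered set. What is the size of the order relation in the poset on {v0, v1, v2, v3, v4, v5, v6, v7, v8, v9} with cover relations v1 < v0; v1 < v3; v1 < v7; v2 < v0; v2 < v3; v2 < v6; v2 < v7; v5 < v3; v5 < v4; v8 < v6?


The order relation is {(a,b) : a <= b}, reflexive so it includes (a,a).
Examples: (v0,v0), (v1,v0), (v1,v1), (v1,v3), (v1,v7), ...
Total ordered pairs: 20


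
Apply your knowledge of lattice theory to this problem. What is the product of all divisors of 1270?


Divisors of 1270: [1, 2, 5, 10, 127, 254, 635, 1270]
Product = n^(d(n)/2) = 1270^(8/2)
Product = 2601446410000


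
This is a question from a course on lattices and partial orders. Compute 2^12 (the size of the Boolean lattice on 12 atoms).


Power set = 2^n.
2^12 = 4096


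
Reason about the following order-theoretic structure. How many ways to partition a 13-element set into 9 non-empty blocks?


S(n,k) = k*S(n-1,k) + S(n-1,k-1).
S(12,9) = 22275, S(12,8) = 159027
S(13,9) = 9*22275 + 159027 = 200475 + 159027
S(13,9) = 359502


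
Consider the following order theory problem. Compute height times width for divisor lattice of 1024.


Height = length of longest chain minus 1; width = size of largest antichain.
A maximum chain: 1 | 2 | 4 | 8 | 16 | 32 | 64 | 128 | 256 | 512 | 1024  (height 10).
A maximum antichain: {1}  (width 1).
Product = 10 * 1 = 10


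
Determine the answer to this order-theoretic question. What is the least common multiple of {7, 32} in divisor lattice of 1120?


In a divisor lattice, join = lcm (least common multiple).
Compute lcm iteratively: start with first element, then lcm(current, next).
Elements: [7, 32]
lcm(7,32) = 224
Final lcm = 224


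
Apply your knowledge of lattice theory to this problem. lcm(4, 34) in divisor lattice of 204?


Join=lcm.
gcd(4,34)=2
lcm=68


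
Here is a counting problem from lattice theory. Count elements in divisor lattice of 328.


Divisors of 328: [1, 2, 4, 8, 41, 82, 164, 328]
Count: 8


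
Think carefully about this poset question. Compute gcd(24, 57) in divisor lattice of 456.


In a divisor lattice, meet = gcd (greatest common divisor).
By Euclidean algorithm or factoring: gcd(24,57) = 3


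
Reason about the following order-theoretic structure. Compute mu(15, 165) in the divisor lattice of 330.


In a divisor lattice, mu(a,b) = mu(b/a) where mu is the classical Mobius function.
b/a = 165/15 = 11
Prime factorization of 11: primes [11]
11 is squarefree with 1 prime factor(s), so mu(11) = (-1)^1 = -1


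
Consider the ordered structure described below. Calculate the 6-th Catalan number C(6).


C(n) = C(2n, n) / (n+1).
C(12, 6) = 924
C(6) = 924 / 7 = 132


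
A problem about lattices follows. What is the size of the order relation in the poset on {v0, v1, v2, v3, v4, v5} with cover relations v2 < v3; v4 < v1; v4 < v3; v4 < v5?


The order relation is {(a,b) : a <= b}, reflexive so it includes (a,a).
Examples: (v0,v0), (v1,v1), (v2,v2), (v2,v3), (v3,v3), ...
Total ordered pairs: 10


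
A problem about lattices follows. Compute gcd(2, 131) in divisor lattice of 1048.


In a divisor lattice, meet = gcd (greatest common divisor).
By Euclidean algorithm or factoring: gcd(2,131) = 1


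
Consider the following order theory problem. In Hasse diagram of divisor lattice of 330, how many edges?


A cover relation a -< b holds when a < b with no c strictly between.
Cover relations:
  1 -< 2
  1 -< 3
  1 -< 5
  1 -< 11
  2 -< 6
  2 -< 10
  2 -< 22
  3 -< 6
  ...24 more
Total: 32


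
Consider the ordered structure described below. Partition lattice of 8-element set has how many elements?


B(n) = number of set partitions of an n-element set.
B(n) satisfies the recurrence: B(n+1) = sum_k C(n,k)*B(k).
B(8) = 4140


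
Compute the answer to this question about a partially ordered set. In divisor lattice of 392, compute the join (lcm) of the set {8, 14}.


In a divisor lattice, join = lcm (least common multiple).
Compute lcm iteratively: start with first element, then lcm(current, next).
Elements: [8, 14]
lcm(8,14) = 56
Final lcm = 56


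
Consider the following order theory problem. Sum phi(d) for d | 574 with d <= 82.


Divisors of 574 up to 82: [1, 2, 7, 14, 41, 82]
phi values: [1, 1, 6, 6, 40, 40]
Sum = 94


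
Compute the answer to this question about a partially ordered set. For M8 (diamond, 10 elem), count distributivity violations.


Distributive law: a ^ (b v c) = (a ^ b) v (a ^ c).
Check all 10^3 = 1000 ordered triples (a,b,c).
  e.g. a=a1, b=a2, c=a3: lhs=a1 != rhs=0
  e.g. a=a1, b=a2, c=a4: lhs=a1 != rhs=0
Total violating triples: 336


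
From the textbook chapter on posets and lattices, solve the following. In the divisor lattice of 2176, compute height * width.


Height = length of longest chain minus 1; width = size of largest antichain.
A maximum chain: 1 | 17 | 34 | 68 | 136 | 272 | 544 | 1088 | 2176  (height 8).
A maximum antichain: {2, 17}  (width 2).
Product = 8 * 2 = 16


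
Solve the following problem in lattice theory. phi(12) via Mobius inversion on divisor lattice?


phi(n) = n * prod_{p|n} (1 - 1/p).
Prime divisors of 12: [2, 3]
phi(12) = 12 * (1 - 1/2) * (1 - 1/3)
phi(12) = 4


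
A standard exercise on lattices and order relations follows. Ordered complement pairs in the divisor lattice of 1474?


Complement pair (a,b): a meet b = bottom, a join b = top.
Here: gcd(a,b)=1 and lcm(a,b)=1474, i.e. a*b=1474 with a,b coprime.
Pairs found: (1,1474), (2,737), (11,134), (22,67), ... (4 more)
Total ordered pairs: 8


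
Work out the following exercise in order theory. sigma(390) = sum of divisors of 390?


sigma(n) = sum of divisors.
Divisors of 390: [1, 2, 3, 5, 6, 10, 13, 15, 26, 30, 39, 65, 78, 130, 195, 390]
Sum = 1008


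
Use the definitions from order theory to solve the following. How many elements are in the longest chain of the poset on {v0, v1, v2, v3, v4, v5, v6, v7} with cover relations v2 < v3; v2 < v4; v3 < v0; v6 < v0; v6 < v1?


A chain is a totally ordered subset; we count the number of elements in a maximum chain.
Compute, for each element x, the size of the longest chain ending at x:
  v2: 1
  v5: 1
  v6: 1
  v7: 1
  v1: 2
  v3: 2
  ...
A maximum chain: v2 < v3 < v0
Number of elements in the longest chain: 3


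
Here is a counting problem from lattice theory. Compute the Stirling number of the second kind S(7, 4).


S(n,k) = k*S(n-1,k) + S(n-1,k-1).
S(6,4) = 65, S(6,3) = 90
S(7,4) = 4*65 + 90 = 260 + 90
S(7,4) = 350


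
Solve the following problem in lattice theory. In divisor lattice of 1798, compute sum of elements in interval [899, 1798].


Interval [899,1798] in divisors of 1798: [899, 1798]
Sum = 2697


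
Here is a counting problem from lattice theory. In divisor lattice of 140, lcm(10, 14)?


Join=lcm.
gcd(10,14)=2
lcm=70


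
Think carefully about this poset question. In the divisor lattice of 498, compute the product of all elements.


Divisors of 498: [1, 2, 3, 6, 83, 166, 249, 498]
Product = n^(d(n)/2) = 498^(8/2)
Product = 61505984016


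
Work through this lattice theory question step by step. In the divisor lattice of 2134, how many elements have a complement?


An element a is complemented if some b has a meet b = bottom, a join b = top.
a is complemented iff gcd(a, n/a)=1, i.e. a is a unitary divisor of 2134.
Complemented elements: 1, 2, 11, 22, 97, 194, ... (2 more)
Count: 8


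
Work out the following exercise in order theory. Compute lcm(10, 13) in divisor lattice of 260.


In a divisor lattice, join = lcm (least common multiple).
gcd(10,13) = 1
lcm(10,13) = 10*13/gcd = 130/1 = 130


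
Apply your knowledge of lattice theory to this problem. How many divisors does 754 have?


Divisors of 754: [1, 2, 13, 26, 29, 58, 377, 754]
Count: 8


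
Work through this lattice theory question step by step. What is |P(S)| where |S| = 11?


Power set = 2^n.
2^11 = 2048


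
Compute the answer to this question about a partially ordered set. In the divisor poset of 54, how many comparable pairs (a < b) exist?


A comparable pair {a,b} has a < b or b < a in the order.
Count unordered pairs where one element is strictly below the other.
Examples: {1,2}, {1,3}, {1,6}, {1,9}, ...
Total comparable pairs: 22


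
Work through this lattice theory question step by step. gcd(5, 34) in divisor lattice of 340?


Meet=gcd.
gcd(5,34)=1


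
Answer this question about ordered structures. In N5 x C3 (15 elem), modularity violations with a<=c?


Modular law: if a <= c then a v (b ^ c) = (a v b) ^ c.
Check all triples (a,b,c) with a <= c among 15 elements.
  e.g. a=(a,0), b=(c,0), c=(b,0): lhs=(a,0) != rhs=(b,0)
  e.g. a=(a,0), b=(c,1), c=(b,0): lhs=(a,0) != rhs=(b,0)
Total violating triples: 18
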